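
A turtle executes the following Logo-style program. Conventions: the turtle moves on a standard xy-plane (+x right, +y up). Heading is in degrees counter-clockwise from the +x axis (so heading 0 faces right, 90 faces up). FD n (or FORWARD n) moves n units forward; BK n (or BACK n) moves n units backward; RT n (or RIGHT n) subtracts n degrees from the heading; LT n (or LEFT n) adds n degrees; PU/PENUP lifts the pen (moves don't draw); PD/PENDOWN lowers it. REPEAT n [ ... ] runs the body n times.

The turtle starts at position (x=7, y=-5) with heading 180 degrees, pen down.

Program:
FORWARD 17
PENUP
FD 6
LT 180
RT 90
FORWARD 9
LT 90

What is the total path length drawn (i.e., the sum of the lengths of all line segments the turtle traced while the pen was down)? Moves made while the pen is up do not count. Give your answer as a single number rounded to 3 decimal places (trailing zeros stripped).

Answer: 17

Derivation:
Executing turtle program step by step:
Start: pos=(7,-5), heading=180, pen down
FD 17: (7,-5) -> (-10,-5) [heading=180, draw]
PU: pen up
FD 6: (-10,-5) -> (-16,-5) [heading=180, move]
LT 180: heading 180 -> 0
RT 90: heading 0 -> 270
FD 9: (-16,-5) -> (-16,-14) [heading=270, move]
LT 90: heading 270 -> 0
Final: pos=(-16,-14), heading=0, 1 segment(s) drawn

Segment lengths:
  seg 1: (7,-5) -> (-10,-5), length = 17
Total = 17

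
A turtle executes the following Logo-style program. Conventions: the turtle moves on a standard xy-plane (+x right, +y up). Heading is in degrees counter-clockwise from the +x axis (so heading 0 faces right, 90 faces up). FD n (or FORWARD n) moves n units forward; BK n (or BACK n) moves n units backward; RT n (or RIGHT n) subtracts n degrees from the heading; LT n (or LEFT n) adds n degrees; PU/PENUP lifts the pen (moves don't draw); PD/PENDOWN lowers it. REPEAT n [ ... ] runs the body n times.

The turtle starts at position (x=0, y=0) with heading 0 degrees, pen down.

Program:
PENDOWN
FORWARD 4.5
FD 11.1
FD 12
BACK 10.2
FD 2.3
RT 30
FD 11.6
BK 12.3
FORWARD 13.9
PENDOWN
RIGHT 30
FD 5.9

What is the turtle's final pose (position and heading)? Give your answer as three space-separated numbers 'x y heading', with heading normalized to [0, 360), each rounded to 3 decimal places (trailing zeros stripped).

Answer: 34.082 -11.71 300

Derivation:
Executing turtle program step by step:
Start: pos=(0,0), heading=0, pen down
PD: pen down
FD 4.5: (0,0) -> (4.5,0) [heading=0, draw]
FD 11.1: (4.5,0) -> (15.6,0) [heading=0, draw]
FD 12: (15.6,0) -> (27.6,0) [heading=0, draw]
BK 10.2: (27.6,0) -> (17.4,0) [heading=0, draw]
FD 2.3: (17.4,0) -> (19.7,0) [heading=0, draw]
RT 30: heading 0 -> 330
FD 11.6: (19.7,0) -> (29.746,-5.8) [heading=330, draw]
BK 12.3: (29.746,-5.8) -> (19.094,0.35) [heading=330, draw]
FD 13.9: (19.094,0.35) -> (31.132,-6.6) [heading=330, draw]
PD: pen down
RT 30: heading 330 -> 300
FD 5.9: (31.132,-6.6) -> (34.082,-11.71) [heading=300, draw]
Final: pos=(34.082,-11.71), heading=300, 9 segment(s) drawn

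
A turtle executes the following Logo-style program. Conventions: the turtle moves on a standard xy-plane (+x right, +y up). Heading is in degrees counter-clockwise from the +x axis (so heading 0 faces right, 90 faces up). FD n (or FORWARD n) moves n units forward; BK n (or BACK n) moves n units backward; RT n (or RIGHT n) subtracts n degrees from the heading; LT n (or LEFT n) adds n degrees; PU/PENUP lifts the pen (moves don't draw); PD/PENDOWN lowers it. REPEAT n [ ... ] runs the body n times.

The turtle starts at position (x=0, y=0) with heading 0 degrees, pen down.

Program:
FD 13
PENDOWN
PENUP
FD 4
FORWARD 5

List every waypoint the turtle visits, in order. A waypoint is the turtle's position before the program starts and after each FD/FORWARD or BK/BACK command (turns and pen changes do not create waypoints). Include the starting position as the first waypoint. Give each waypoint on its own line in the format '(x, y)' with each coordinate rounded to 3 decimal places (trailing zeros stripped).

Answer: (0, 0)
(13, 0)
(17, 0)
(22, 0)

Derivation:
Executing turtle program step by step:
Start: pos=(0,0), heading=0, pen down
FD 13: (0,0) -> (13,0) [heading=0, draw]
PD: pen down
PU: pen up
FD 4: (13,0) -> (17,0) [heading=0, move]
FD 5: (17,0) -> (22,0) [heading=0, move]
Final: pos=(22,0), heading=0, 1 segment(s) drawn
Waypoints (4 total):
(0, 0)
(13, 0)
(17, 0)
(22, 0)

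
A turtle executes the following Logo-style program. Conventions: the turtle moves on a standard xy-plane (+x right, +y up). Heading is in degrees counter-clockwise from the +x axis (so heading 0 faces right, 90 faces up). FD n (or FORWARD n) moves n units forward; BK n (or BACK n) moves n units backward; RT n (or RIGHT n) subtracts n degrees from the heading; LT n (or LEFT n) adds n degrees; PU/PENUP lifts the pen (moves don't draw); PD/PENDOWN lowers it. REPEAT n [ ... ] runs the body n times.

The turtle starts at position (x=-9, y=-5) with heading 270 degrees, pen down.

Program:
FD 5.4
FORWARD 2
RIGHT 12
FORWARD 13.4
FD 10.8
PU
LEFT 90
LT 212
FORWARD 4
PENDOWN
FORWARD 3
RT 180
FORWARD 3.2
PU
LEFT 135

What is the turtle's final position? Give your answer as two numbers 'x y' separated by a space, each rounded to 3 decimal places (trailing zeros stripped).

Executing turtle program step by step:
Start: pos=(-9,-5), heading=270, pen down
FD 5.4: (-9,-5) -> (-9,-10.4) [heading=270, draw]
FD 2: (-9,-10.4) -> (-9,-12.4) [heading=270, draw]
RT 12: heading 270 -> 258
FD 13.4: (-9,-12.4) -> (-11.786,-25.507) [heading=258, draw]
FD 10.8: (-11.786,-25.507) -> (-14.031,-36.071) [heading=258, draw]
PU: pen up
LT 90: heading 258 -> 348
LT 212: heading 348 -> 200
FD 4: (-14.031,-36.071) -> (-17.79,-37.439) [heading=200, move]
PD: pen down
FD 3: (-17.79,-37.439) -> (-20.609,-38.465) [heading=200, draw]
RT 180: heading 200 -> 20
FD 3.2: (-20.609,-38.465) -> (-17.602,-37.371) [heading=20, draw]
PU: pen up
LT 135: heading 20 -> 155
Final: pos=(-17.602,-37.371), heading=155, 6 segment(s) drawn

Answer: -17.602 -37.371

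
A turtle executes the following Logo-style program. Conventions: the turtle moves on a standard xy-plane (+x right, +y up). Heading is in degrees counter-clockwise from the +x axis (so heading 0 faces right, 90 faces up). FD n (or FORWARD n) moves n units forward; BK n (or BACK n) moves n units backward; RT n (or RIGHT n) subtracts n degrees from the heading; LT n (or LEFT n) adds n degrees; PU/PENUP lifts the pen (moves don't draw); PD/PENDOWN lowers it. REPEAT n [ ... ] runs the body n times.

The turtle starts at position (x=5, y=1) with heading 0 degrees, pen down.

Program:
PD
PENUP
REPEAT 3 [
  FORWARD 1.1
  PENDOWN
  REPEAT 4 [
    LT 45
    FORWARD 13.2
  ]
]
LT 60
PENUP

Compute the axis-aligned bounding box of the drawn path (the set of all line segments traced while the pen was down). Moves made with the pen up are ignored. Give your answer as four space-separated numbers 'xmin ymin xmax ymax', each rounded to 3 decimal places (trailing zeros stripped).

Answer: -17.534 1 15.434 32.868

Derivation:
Executing turtle program step by step:
Start: pos=(5,1), heading=0, pen down
PD: pen down
PU: pen up
REPEAT 3 [
  -- iteration 1/3 --
  FD 1.1: (5,1) -> (6.1,1) [heading=0, move]
  PD: pen down
  REPEAT 4 [
    -- iteration 1/4 --
    LT 45: heading 0 -> 45
    FD 13.2: (6.1,1) -> (15.434,10.334) [heading=45, draw]
    -- iteration 2/4 --
    LT 45: heading 45 -> 90
    FD 13.2: (15.434,10.334) -> (15.434,23.534) [heading=90, draw]
    -- iteration 3/4 --
    LT 45: heading 90 -> 135
    FD 13.2: (15.434,23.534) -> (6.1,32.868) [heading=135, draw]
    -- iteration 4/4 --
    LT 45: heading 135 -> 180
    FD 13.2: (6.1,32.868) -> (-7.1,32.868) [heading=180, draw]
  ]
  -- iteration 2/3 --
  FD 1.1: (-7.1,32.868) -> (-8.2,32.868) [heading=180, draw]
  PD: pen down
  REPEAT 4 [
    -- iteration 1/4 --
    LT 45: heading 180 -> 225
    FD 13.2: (-8.2,32.868) -> (-17.534,23.534) [heading=225, draw]
    -- iteration 2/4 --
    LT 45: heading 225 -> 270
    FD 13.2: (-17.534,23.534) -> (-17.534,10.334) [heading=270, draw]
    -- iteration 3/4 --
    LT 45: heading 270 -> 315
    FD 13.2: (-17.534,10.334) -> (-8.2,1) [heading=315, draw]
    -- iteration 4/4 --
    LT 45: heading 315 -> 0
    FD 13.2: (-8.2,1) -> (5,1) [heading=0, draw]
  ]
  -- iteration 3/3 --
  FD 1.1: (5,1) -> (6.1,1) [heading=0, draw]
  PD: pen down
  REPEAT 4 [
    -- iteration 1/4 --
    LT 45: heading 0 -> 45
    FD 13.2: (6.1,1) -> (15.434,10.334) [heading=45, draw]
    -- iteration 2/4 --
    LT 45: heading 45 -> 90
    FD 13.2: (15.434,10.334) -> (15.434,23.534) [heading=90, draw]
    -- iteration 3/4 --
    LT 45: heading 90 -> 135
    FD 13.2: (15.434,23.534) -> (6.1,32.868) [heading=135, draw]
    -- iteration 4/4 --
    LT 45: heading 135 -> 180
    FD 13.2: (6.1,32.868) -> (-7.1,32.868) [heading=180, draw]
  ]
]
LT 60: heading 180 -> 240
PU: pen up
Final: pos=(-7.1,32.868), heading=240, 14 segment(s) drawn

Segment endpoints: x in {-17.534, -17.534, -8.2, -8.2, -7.1, -7.1, 5, 6.1, 6.1, 15.434, 15.434}, y in {1, 1, 1, 1, 10.334, 10.334, 10.334, 23.534, 23.534, 23.534, 32.868, 32.868, 32.868}
xmin=-17.534, ymin=1, xmax=15.434, ymax=32.868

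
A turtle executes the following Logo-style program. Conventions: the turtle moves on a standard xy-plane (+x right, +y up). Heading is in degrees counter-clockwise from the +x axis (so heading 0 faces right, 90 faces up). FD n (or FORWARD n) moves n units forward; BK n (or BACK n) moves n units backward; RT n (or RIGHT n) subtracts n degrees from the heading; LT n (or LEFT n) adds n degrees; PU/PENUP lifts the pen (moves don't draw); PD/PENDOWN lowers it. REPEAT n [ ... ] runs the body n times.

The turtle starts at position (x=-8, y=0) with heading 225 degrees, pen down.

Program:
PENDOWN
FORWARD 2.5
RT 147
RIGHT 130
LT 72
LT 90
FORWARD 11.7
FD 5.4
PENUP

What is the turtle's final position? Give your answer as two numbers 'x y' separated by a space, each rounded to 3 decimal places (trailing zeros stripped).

Executing turtle program step by step:
Start: pos=(-8,0), heading=225, pen down
PD: pen down
FD 2.5: (-8,0) -> (-9.768,-1.768) [heading=225, draw]
RT 147: heading 225 -> 78
RT 130: heading 78 -> 308
LT 72: heading 308 -> 20
LT 90: heading 20 -> 110
FD 11.7: (-9.768,-1.768) -> (-13.769,9.227) [heading=110, draw]
FD 5.4: (-13.769,9.227) -> (-15.616,14.301) [heading=110, draw]
PU: pen up
Final: pos=(-15.616,14.301), heading=110, 3 segment(s) drawn

Answer: -15.616 14.301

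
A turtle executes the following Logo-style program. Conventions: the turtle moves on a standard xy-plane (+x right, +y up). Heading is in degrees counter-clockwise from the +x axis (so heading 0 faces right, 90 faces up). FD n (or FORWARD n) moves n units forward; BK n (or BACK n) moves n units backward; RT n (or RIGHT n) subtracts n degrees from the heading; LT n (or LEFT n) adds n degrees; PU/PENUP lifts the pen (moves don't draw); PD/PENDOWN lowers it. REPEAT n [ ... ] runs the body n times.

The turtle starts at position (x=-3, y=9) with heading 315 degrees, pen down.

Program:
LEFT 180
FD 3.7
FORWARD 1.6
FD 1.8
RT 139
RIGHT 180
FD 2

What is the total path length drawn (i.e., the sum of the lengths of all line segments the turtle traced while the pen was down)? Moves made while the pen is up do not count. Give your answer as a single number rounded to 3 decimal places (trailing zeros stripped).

Answer: 9.1

Derivation:
Executing turtle program step by step:
Start: pos=(-3,9), heading=315, pen down
LT 180: heading 315 -> 135
FD 3.7: (-3,9) -> (-5.616,11.616) [heading=135, draw]
FD 1.6: (-5.616,11.616) -> (-6.748,12.748) [heading=135, draw]
FD 1.8: (-6.748,12.748) -> (-8.02,14.02) [heading=135, draw]
RT 139: heading 135 -> 356
RT 180: heading 356 -> 176
FD 2: (-8.02,14.02) -> (-10.016,14.16) [heading=176, draw]
Final: pos=(-10.016,14.16), heading=176, 4 segment(s) drawn

Segment lengths:
  seg 1: (-3,9) -> (-5.616,11.616), length = 3.7
  seg 2: (-5.616,11.616) -> (-6.748,12.748), length = 1.6
  seg 3: (-6.748,12.748) -> (-8.02,14.02), length = 1.8
  seg 4: (-8.02,14.02) -> (-10.016,14.16), length = 2
Total = 9.1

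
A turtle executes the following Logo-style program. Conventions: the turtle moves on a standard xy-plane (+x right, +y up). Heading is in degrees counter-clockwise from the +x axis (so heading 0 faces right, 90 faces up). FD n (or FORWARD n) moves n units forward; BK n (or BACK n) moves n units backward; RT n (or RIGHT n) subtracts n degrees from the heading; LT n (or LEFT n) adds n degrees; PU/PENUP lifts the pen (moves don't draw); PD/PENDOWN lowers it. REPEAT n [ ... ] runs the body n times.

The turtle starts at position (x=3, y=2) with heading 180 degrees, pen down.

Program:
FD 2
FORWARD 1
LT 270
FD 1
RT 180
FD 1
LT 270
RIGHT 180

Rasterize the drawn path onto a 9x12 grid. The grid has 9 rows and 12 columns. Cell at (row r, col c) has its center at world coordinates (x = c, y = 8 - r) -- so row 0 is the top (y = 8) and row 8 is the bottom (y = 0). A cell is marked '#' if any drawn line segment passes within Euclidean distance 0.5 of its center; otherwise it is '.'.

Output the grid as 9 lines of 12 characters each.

Answer: ............
............
............
............
............
#...........
####........
............
............

Derivation:
Segment 0: (3,2) -> (1,2)
Segment 1: (1,2) -> (0,2)
Segment 2: (0,2) -> (0,3)
Segment 3: (0,3) -> (0,2)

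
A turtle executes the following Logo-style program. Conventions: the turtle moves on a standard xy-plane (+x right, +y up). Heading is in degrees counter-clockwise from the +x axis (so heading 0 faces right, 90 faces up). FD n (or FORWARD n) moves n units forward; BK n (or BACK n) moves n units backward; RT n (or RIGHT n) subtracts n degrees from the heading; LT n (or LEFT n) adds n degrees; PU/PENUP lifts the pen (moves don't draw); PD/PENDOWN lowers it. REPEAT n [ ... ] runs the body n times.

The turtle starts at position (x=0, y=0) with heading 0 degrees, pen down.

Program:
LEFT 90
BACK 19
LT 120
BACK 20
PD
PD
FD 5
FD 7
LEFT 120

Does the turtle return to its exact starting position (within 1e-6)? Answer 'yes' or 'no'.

Answer: no

Derivation:
Executing turtle program step by step:
Start: pos=(0,0), heading=0, pen down
LT 90: heading 0 -> 90
BK 19: (0,0) -> (0,-19) [heading=90, draw]
LT 120: heading 90 -> 210
BK 20: (0,-19) -> (17.321,-9) [heading=210, draw]
PD: pen down
PD: pen down
FD 5: (17.321,-9) -> (12.99,-11.5) [heading=210, draw]
FD 7: (12.99,-11.5) -> (6.928,-15) [heading=210, draw]
LT 120: heading 210 -> 330
Final: pos=(6.928,-15), heading=330, 4 segment(s) drawn

Start position: (0, 0)
Final position: (6.928, -15)
Distance = 16.523; >= 1e-6 -> NOT closed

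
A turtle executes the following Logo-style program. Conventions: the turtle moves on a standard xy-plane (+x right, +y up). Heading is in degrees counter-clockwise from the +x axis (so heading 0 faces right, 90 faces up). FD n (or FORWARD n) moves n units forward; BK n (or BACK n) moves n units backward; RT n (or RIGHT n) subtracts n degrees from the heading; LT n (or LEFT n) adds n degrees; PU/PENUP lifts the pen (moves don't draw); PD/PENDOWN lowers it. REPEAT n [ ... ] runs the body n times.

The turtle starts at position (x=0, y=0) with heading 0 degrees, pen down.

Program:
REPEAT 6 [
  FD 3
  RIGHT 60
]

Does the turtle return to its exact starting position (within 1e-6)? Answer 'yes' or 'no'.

Answer: yes

Derivation:
Executing turtle program step by step:
Start: pos=(0,0), heading=0, pen down
REPEAT 6 [
  -- iteration 1/6 --
  FD 3: (0,0) -> (3,0) [heading=0, draw]
  RT 60: heading 0 -> 300
  -- iteration 2/6 --
  FD 3: (3,0) -> (4.5,-2.598) [heading=300, draw]
  RT 60: heading 300 -> 240
  -- iteration 3/6 --
  FD 3: (4.5,-2.598) -> (3,-5.196) [heading=240, draw]
  RT 60: heading 240 -> 180
  -- iteration 4/6 --
  FD 3: (3,-5.196) -> (0,-5.196) [heading=180, draw]
  RT 60: heading 180 -> 120
  -- iteration 5/6 --
  FD 3: (0,-5.196) -> (-1.5,-2.598) [heading=120, draw]
  RT 60: heading 120 -> 60
  -- iteration 6/6 --
  FD 3: (-1.5,-2.598) -> (0,0) [heading=60, draw]
  RT 60: heading 60 -> 0
]
Final: pos=(0,0), heading=0, 6 segment(s) drawn

Start position: (0, 0)
Final position: (0, 0)
Distance = 0; < 1e-6 -> CLOSED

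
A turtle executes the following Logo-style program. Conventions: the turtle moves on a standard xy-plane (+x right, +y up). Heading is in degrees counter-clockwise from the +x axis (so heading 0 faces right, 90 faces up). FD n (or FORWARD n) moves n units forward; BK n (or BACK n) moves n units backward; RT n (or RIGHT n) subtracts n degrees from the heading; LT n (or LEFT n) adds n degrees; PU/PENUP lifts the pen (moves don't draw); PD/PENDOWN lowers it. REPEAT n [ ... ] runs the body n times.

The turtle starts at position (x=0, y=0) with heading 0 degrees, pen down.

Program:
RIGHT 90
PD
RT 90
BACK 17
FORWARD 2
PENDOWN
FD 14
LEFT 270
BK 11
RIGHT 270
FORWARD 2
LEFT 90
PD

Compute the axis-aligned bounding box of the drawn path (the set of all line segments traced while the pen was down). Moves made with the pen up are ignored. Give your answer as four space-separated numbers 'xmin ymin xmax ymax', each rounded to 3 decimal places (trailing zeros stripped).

Executing turtle program step by step:
Start: pos=(0,0), heading=0, pen down
RT 90: heading 0 -> 270
PD: pen down
RT 90: heading 270 -> 180
BK 17: (0,0) -> (17,0) [heading=180, draw]
FD 2: (17,0) -> (15,0) [heading=180, draw]
PD: pen down
FD 14: (15,0) -> (1,0) [heading=180, draw]
LT 270: heading 180 -> 90
BK 11: (1,0) -> (1,-11) [heading=90, draw]
RT 270: heading 90 -> 180
FD 2: (1,-11) -> (-1,-11) [heading=180, draw]
LT 90: heading 180 -> 270
PD: pen down
Final: pos=(-1,-11), heading=270, 5 segment(s) drawn

Segment endpoints: x in {-1, 0, 1, 1, 15, 17}, y in {-11, 0, 0, 0, 0}
xmin=-1, ymin=-11, xmax=17, ymax=0

Answer: -1 -11 17 0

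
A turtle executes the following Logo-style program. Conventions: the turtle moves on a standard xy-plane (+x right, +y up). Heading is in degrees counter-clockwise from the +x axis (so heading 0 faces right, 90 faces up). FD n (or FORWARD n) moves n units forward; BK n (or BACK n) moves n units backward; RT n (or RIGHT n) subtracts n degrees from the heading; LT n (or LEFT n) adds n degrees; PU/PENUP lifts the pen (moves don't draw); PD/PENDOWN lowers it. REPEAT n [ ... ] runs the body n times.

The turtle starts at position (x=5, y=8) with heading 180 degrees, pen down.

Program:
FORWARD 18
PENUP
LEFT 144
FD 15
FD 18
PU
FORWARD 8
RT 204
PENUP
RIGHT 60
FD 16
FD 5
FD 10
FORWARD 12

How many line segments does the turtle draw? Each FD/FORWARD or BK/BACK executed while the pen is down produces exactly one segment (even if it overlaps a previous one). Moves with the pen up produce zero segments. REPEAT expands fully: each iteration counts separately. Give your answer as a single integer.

Answer: 1

Derivation:
Executing turtle program step by step:
Start: pos=(5,8), heading=180, pen down
FD 18: (5,8) -> (-13,8) [heading=180, draw]
PU: pen up
LT 144: heading 180 -> 324
FD 15: (-13,8) -> (-0.865,-0.817) [heading=324, move]
FD 18: (-0.865,-0.817) -> (13.698,-11.397) [heading=324, move]
PU: pen up
FD 8: (13.698,-11.397) -> (20.17,-16.099) [heading=324, move]
RT 204: heading 324 -> 120
PU: pen up
RT 60: heading 120 -> 60
FD 16: (20.17,-16.099) -> (28.17,-2.243) [heading=60, move]
FD 5: (28.17,-2.243) -> (30.67,2.087) [heading=60, move]
FD 10: (30.67,2.087) -> (35.67,10.748) [heading=60, move]
FD 12: (35.67,10.748) -> (41.67,21.14) [heading=60, move]
Final: pos=(41.67,21.14), heading=60, 1 segment(s) drawn
Segments drawn: 1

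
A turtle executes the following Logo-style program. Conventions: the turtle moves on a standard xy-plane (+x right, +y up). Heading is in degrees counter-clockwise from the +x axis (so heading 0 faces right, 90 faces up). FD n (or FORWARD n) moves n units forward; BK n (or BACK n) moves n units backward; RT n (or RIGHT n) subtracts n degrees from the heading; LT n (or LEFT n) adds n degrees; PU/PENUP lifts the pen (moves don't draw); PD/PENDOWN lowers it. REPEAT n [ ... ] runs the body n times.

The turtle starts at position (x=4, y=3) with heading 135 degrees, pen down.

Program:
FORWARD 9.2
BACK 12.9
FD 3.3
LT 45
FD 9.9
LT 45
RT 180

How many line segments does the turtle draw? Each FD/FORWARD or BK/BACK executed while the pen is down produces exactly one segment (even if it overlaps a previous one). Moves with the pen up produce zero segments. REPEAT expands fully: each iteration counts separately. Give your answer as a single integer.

Executing turtle program step by step:
Start: pos=(4,3), heading=135, pen down
FD 9.2: (4,3) -> (-2.505,9.505) [heading=135, draw]
BK 12.9: (-2.505,9.505) -> (6.616,0.384) [heading=135, draw]
FD 3.3: (6.616,0.384) -> (4.283,2.717) [heading=135, draw]
LT 45: heading 135 -> 180
FD 9.9: (4.283,2.717) -> (-5.617,2.717) [heading=180, draw]
LT 45: heading 180 -> 225
RT 180: heading 225 -> 45
Final: pos=(-5.617,2.717), heading=45, 4 segment(s) drawn
Segments drawn: 4

Answer: 4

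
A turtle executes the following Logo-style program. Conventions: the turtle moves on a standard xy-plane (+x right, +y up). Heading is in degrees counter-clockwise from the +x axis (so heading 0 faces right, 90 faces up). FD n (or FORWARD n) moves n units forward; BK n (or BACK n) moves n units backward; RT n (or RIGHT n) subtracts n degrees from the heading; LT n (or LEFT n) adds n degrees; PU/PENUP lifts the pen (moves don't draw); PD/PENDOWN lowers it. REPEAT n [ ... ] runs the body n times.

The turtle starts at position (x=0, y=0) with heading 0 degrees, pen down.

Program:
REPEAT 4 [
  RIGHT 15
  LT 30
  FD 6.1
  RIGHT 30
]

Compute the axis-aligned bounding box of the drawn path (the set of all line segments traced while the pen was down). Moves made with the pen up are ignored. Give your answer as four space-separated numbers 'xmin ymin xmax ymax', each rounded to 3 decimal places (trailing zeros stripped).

Executing turtle program step by step:
Start: pos=(0,0), heading=0, pen down
REPEAT 4 [
  -- iteration 1/4 --
  RT 15: heading 0 -> 345
  LT 30: heading 345 -> 15
  FD 6.1: (0,0) -> (5.892,1.579) [heading=15, draw]
  RT 30: heading 15 -> 345
  -- iteration 2/4 --
  RT 15: heading 345 -> 330
  LT 30: heading 330 -> 0
  FD 6.1: (5.892,1.579) -> (11.992,1.579) [heading=0, draw]
  RT 30: heading 0 -> 330
  -- iteration 3/4 --
  RT 15: heading 330 -> 315
  LT 30: heading 315 -> 345
  FD 6.1: (11.992,1.579) -> (17.884,0) [heading=345, draw]
  RT 30: heading 345 -> 315
  -- iteration 4/4 --
  RT 15: heading 315 -> 300
  LT 30: heading 300 -> 330
  FD 6.1: (17.884,0) -> (23.167,-3.05) [heading=330, draw]
  RT 30: heading 330 -> 300
]
Final: pos=(23.167,-3.05), heading=300, 4 segment(s) drawn

Segment endpoints: x in {0, 5.892, 11.992, 17.884, 23.167}, y in {-3.05, 0, 1.579}
xmin=0, ymin=-3.05, xmax=23.167, ymax=1.579

Answer: 0 -3.05 23.167 1.579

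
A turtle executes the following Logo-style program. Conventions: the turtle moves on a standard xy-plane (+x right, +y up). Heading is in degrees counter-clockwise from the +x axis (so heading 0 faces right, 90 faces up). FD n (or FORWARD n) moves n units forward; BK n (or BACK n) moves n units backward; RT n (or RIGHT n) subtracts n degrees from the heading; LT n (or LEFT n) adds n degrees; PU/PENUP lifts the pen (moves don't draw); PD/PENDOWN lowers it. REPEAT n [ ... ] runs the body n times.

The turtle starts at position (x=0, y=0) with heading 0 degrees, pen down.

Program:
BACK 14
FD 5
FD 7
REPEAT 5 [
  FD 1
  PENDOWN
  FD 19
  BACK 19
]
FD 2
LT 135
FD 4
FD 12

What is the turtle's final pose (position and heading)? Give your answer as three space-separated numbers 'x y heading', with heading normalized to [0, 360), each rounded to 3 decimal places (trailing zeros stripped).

Answer: -6.314 11.314 135

Derivation:
Executing turtle program step by step:
Start: pos=(0,0), heading=0, pen down
BK 14: (0,0) -> (-14,0) [heading=0, draw]
FD 5: (-14,0) -> (-9,0) [heading=0, draw]
FD 7: (-9,0) -> (-2,0) [heading=0, draw]
REPEAT 5 [
  -- iteration 1/5 --
  FD 1: (-2,0) -> (-1,0) [heading=0, draw]
  PD: pen down
  FD 19: (-1,0) -> (18,0) [heading=0, draw]
  BK 19: (18,0) -> (-1,0) [heading=0, draw]
  -- iteration 2/5 --
  FD 1: (-1,0) -> (0,0) [heading=0, draw]
  PD: pen down
  FD 19: (0,0) -> (19,0) [heading=0, draw]
  BK 19: (19,0) -> (0,0) [heading=0, draw]
  -- iteration 3/5 --
  FD 1: (0,0) -> (1,0) [heading=0, draw]
  PD: pen down
  FD 19: (1,0) -> (20,0) [heading=0, draw]
  BK 19: (20,0) -> (1,0) [heading=0, draw]
  -- iteration 4/5 --
  FD 1: (1,0) -> (2,0) [heading=0, draw]
  PD: pen down
  FD 19: (2,0) -> (21,0) [heading=0, draw]
  BK 19: (21,0) -> (2,0) [heading=0, draw]
  -- iteration 5/5 --
  FD 1: (2,0) -> (3,0) [heading=0, draw]
  PD: pen down
  FD 19: (3,0) -> (22,0) [heading=0, draw]
  BK 19: (22,0) -> (3,0) [heading=0, draw]
]
FD 2: (3,0) -> (5,0) [heading=0, draw]
LT 135: heading 0 -> 135
FD 4: (5,0) -> (2.172,2.828) [heading=135, draw]
FD 12: (2.172,2.828) -> (-6.314,11.314) [heading=135, draw]
Final: pos=(-6.314,11.314), heading=135, 21 segment(s) drawn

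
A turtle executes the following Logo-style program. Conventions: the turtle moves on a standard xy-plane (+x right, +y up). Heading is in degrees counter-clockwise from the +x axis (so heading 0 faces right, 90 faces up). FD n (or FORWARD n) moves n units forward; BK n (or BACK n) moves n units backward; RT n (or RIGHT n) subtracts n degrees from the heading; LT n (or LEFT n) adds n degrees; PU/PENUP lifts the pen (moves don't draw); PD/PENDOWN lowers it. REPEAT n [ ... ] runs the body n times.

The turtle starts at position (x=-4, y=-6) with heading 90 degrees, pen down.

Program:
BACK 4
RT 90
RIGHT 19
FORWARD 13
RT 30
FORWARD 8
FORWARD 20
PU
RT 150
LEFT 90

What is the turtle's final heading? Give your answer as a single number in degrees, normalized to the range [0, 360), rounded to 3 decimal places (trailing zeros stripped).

Executing turtle program step by step:
Start: pos=(-4,-6), heading=90, pen down
BK 4: (-4,-6) -> (-4,-10) [heading=90, draw]
RT 90: heading 90 -> 0
RT 19: heading 0 -> 341
FD 13: (-4,-10) -> (8.292,-14.232) [heading=341, draw]
RT 30: heading 341 -> 311
FD 8: (8.292,-14.232) -> (13.54,-20.27) [heading=311, draw]
FD 20: (13.54,-20.27) -> (26.661,-35.364) [heading=311, draw]
PU: pen up
RT 150: heading 311 -> 161
LT 90: heading 161 -> 251
Final: pos=(26.661,-35.364), heading=251, 4 segment(s) drawn

Answer: 251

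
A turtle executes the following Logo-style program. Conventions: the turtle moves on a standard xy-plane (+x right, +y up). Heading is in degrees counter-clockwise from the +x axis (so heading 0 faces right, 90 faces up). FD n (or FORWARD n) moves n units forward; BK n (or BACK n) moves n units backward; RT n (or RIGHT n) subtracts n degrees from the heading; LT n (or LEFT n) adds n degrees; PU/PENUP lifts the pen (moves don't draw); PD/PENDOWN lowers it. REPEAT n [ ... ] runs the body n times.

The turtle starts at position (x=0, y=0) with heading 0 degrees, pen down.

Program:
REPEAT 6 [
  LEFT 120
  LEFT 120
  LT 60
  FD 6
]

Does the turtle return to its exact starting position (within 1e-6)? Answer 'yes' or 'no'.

Executing turtle program step by step:
Start: pos=(0,0), heading=0, pen down
REPEAT 6 [
  -- iteration 1/6 --
  LT 120: heading 0 -> 120
  LT 120: heading 120 -> 240
  LT 60: heading 240 -> 300
  FD 6: (0,0) -> (3,-5.196) [heading=300, draw]
  -- iteration 2/6 --
  LT 120: heading 300 -> 60
  LT 120: heading 60 -> 180
  LT 60: heading 180 -> 240
  FD 6: (3,-5.196) -> (0,-10.392) [heading=240, draw]
  -- iteration 3/6 --
  LT 120: heading 240 -> 0
  LT 120: heading 0 -> 120
  LT 60: heading 120 -> 180
  FD 6: (0,-10.392) -> (-6,-10.392) [heading=180, draw]
  -- iteration 4/6 --
  LT 120: heading 180 -> 300
  LT 120: heading 300 -> 60
  LT 60: heading 60 -> 120
  FD 6: (-6,-10.392) -> (-9,-5.196) [heading=120, draw]
  -- iteration 5/6 --
  LT 120: heading 120 -> 240
  LT 120: heading 240 -> 0
  LT 60: heading 0 -> 60
  FD 6: (-9,-5.196) -> (-6,0) [heading=60, draw]
  -- iteration 6/6 --
  LT 120: heading 60 -> 180
  LT 120: heading 180 -> 300
  LT 60: heading 300 -> 0
  FD 6: (-6,0) -> (0,0) [heading=0, draw]
]
Final: pos=(0,0), heading=0, 6 segment(s) drawn

Start position: (0, 0)
Final position: (0, 0)
Distance = 0; < 1e-6 -> CLOSED

Answer: yes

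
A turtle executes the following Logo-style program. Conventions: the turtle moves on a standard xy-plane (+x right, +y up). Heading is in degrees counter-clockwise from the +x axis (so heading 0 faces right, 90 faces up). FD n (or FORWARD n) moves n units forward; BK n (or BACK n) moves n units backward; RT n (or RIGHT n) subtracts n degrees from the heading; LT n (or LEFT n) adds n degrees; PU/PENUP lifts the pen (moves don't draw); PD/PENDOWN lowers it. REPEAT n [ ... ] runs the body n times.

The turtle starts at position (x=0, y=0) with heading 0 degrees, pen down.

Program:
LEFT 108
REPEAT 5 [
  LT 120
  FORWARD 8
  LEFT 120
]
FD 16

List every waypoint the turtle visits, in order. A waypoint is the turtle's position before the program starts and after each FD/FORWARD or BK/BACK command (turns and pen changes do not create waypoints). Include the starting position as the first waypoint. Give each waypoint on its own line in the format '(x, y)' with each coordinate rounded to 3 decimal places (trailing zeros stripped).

Answer: (0, 0)
(-5.353, -5.945)
(-7.825, 1.663)
(0, 0)
(-5.353, -5.945)
(-7.825, 1.663)
(-18.531, -10.227)

Derivation:
Executing turtle program step by step:
Start: pos=(0,0), heading=0, pen down
LT 108: heading 0 -> 108
REPEAT 5 [
  -- iteration 1/5 --
  LT 120: heading 108 -> 228
  FD 8: (0,0) -> (-5.353,-5.945) [heading=228, draw]
  LT 120: heading 228 -> 348
  -- iteration 2/5 --
  LT 120: heading 348 -> 108
  FD 8: (-5.353,-5.945) -> (-7.825,1.663) [heading=108, draw]
  LT 120: heading 108 -> 228
  -- iteration 3/5 --
  LT 120: heading 228 -> 348
  FD 8: (-7.825,1.663) -> (0,0) [heading=348, draw]
  LT 120: heading 348 -> 108
  -- iteration 4/5 --
  LT 120: heading 108 -> 228
  FD 8: (0,0) -> (-5.353,-5.945) [heading=228, draw]
  LT 120: heading 228 -> 348
  -- iteration 5/5 --
  LT 120: heading 348 -> 108
  FD 8: (-5.353,-5.945) -> (-7.825,1.663) [heading=108, draw]
  LT 120: heading 108 -> 228
]
FD 16: (-7.825,1.663) -> (-18.531,-10.227) [heading=228, draw]
Final: pos=(-18.531,-10.227), heading=228, 6 segment(s) drawn
Waypoints (7 total):
(0, 0)
(-5.353, -5.945)
(-7.825, 1.663)
(0, 0)
(-5.353, -5.945)
(-7.825, 1.663)
(-18.531, -10.227)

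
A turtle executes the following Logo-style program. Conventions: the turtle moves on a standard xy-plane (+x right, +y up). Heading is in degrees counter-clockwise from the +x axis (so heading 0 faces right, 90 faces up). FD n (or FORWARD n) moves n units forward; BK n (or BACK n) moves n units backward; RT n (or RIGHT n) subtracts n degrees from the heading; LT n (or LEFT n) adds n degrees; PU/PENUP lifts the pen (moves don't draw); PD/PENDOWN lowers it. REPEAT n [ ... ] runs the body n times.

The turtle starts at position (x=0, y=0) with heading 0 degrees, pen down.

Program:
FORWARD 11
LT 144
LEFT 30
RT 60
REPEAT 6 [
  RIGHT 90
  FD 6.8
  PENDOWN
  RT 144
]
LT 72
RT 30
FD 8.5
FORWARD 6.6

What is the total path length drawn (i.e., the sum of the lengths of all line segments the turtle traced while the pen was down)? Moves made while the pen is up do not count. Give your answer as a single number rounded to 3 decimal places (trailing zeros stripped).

Answer: 66.9

Derivation:
Executing turtle program step by step:
Start: pos=(0,0), heading=0, pen down
FD 11: (0,0) -> (11,0) [heading=0, draw]
LT 144: heading 0 -> 144
LT 30: heading 144 -> 174
RT 60: heading 174 -> 114
REPEAT 6 [
  -- iteration 1/6 --
  RT 90: heading 114 -> 24
  FD 6.8: (11,0) -> (17.212,2.766) [heading=24, draw]
  PD: pen down
  RT 144: heading 24 -> 240
  -- iteration 2/6 --
  RT 90: heading 240 -> 150
  FD 6.8: (17.212,2.766) -> (11.323,6.166) [heading=150, draw]
  PD: pen down
  RT 144: heading 150 -> 6
  -- iteration 3/6 --
  RT 90: heading 6 -> 276
  FD 6.8: (11.323,6.166) -> (12.034,-0.597) [heading=276, draw]
  PD: pen down
  RT 144: heading 276 -> 132
  -- iteration 4/6 --
  RT 90: heading 132 -> 42
  FD 6.8: (12.034,-0.597) -> (17.087,3.953) [heading=42, draw]
  PD: pen down
  RT 144: heading 42 -> 258
  -- iteration 5/6 --
  RT 90: heading 258 -> 168
  FD 6.8: (17.087,3.953) -> (10.436,5.367) [heading=168, draw]
  PD: pen down
  RT 144: heading 168 -> 24
  -- iteration 6/6 --
  RT 90: heading 24 -> 294
  FD 6.8: (10.436,5.367) -> (13.202,-0.845) [heading=294, draw]
  PD: pen down
  RT 144: heading 294 -> 150
]
LT 72: heading 150 -> 222
RT 30: heading 222 -> 192
FD 8.5: (13.202,-0.845) -> (4.887,-2.612) [heading=192, draw]
FD 6.6: (4.887,-2.612) -> (-1.568,-3.985) [heading=192, draw]
Final: pos=(-1.568,-3.985), heading=192, 9 segment(s) drawn

Segment lengths:
  seg 1: (0,0) -> (11,0), length = 11
  seg 2: (11,0) -> (17.212,2.766), length = 6.8
  seg 3: (17.212,2.766) -> (11.323,6.166), length = 6.8
  seg 4: (11.323,6.166) -> (12.034,-0.597), length = 6.8
  seg 5: (12.034,-0.597) -> (17.087,3.953), length = 6.8
  seg 6: (17.087,3.953) -> (10.436,5.367), length = 6.8
  seg 7: (10.436,5.367) -> (13.202,-0.845), length = 6.8
  seg 8: (13.202,-0.845) -> (4.887,-2.612), length = 8.5
  seg 9: (4.887,-2.612) -> (-1.568,-3.985), length = 6.6
Total = 66.9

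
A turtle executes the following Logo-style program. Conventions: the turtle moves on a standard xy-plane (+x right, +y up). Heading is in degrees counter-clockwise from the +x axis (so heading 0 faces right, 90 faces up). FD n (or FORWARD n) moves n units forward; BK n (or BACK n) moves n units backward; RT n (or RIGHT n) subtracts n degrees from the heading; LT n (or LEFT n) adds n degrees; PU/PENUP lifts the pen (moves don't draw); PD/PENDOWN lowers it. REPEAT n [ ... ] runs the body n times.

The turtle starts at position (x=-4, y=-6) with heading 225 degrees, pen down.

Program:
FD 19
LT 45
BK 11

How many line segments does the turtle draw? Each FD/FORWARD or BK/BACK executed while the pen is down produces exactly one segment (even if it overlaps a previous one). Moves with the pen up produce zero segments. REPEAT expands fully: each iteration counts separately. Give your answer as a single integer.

Executing turtle program step by step:
Start: pos=(-4,-6), heading=225, pen down
FD 19: (-4,-6) -> (-17.435,-19.435) [heading=225, draw]
LT 45: heading 225 -> 270
BK 11: (-17.435,-19.435) -> (-17.435,-8.435) [heading=270, draw]
Final: pos=(-17.435,-8.435), heading=270, 2 segment(s) drawn
Segments drawn: 2

Answer: 2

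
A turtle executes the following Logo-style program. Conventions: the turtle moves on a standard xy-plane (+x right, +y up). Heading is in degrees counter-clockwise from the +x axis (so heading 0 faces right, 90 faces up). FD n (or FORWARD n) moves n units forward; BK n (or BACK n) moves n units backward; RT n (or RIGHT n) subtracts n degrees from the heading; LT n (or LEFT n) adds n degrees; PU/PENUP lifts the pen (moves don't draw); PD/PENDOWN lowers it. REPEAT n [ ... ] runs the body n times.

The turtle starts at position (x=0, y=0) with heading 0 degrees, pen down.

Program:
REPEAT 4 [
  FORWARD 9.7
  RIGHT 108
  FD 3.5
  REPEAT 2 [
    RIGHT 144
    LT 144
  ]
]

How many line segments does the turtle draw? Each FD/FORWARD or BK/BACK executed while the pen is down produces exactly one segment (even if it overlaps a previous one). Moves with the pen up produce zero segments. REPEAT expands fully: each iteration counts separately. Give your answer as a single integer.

Answer: 8

Derivation:
Executing turtle program step by step:
Start: pos=(0,0), heading=0, pen down
REPEAT 4 [
  -- iteration 1/4 --
  FD 9.7: (0,0) -> (9.7,0) [heading=0, draw]
  RT 108: heading 0 -> 252
  FD 3.5: (9.7,0) -> (8.618,-3.329) [heading=252, draw]
  REPEAT 2 [
    -- iteration 1/2 --
    RT 144: heading 252 -> 108
    LT 144: heading 108 -> 252
    -- iteration 2/2 --
    RT 144: heading 252 -> 108
    LT 144: heading 108 -> 252
  ]
  -- iteration 2/4 --
  FD 9.7: (8.618,-3.329) -> (5.621,-12.554) [heading=252, draw]
  RT 108: heading 252 -> 144
  FD 3.5: (5.621,-12.554) -> (2.789,-10.497) [heading=144, draw]
  REPEAT 2 [
    -- iteration 1/2 --
    RT 144: heading 144 -> 0
    LT 144: heading 0 -> 144
    -- iteration 2/2 --
    RT 144: heading 144 -> 0
    LT 144: heading 0 -> 144
  ]
  -- iteration 3/4 --
  FD 9.7: (2.789,-10.497) -> (-5.058,-4.795) [heading=144, draw]
  RT 108: heading 144 -> 36
  FD 3.5: (-5.058,-4.795) -> (-2.226,-2.738) [heading=36, draw]
  REPEAT 2 [
    -- iteration 1/2 --
    RT 144: heading 36 -> 252
    LT 144: heading 252 -> 36
    -- iteration 2/2 --
    RT 144: heading 36 -> 252
    LT 144: heading 252 -> 36
  ]
  -- iteration 4/4 --
  FD 9.7: (-2.226,-2.738) -> (5.621,2.964) [heading=36, draw]
  RT 108: heading 36 -> 288
  FD 3.5: (5.621,2.964) -> (6.703,-0.365) [heading=288, draw]
  REPEAT 2 [
    -- iteration 1/2 --
    RT 144: heading 288 -> 144
    LT 144: heading 144 -> 288
    -- iteration 2/2 --
    RT 144: heading 288 -> 144
    LT 144: heading 144 -> 288
  ]
]
Final: pos=(6.703,-0.365), heading=288, 8 segment(s) drawn
Segments drawn: 8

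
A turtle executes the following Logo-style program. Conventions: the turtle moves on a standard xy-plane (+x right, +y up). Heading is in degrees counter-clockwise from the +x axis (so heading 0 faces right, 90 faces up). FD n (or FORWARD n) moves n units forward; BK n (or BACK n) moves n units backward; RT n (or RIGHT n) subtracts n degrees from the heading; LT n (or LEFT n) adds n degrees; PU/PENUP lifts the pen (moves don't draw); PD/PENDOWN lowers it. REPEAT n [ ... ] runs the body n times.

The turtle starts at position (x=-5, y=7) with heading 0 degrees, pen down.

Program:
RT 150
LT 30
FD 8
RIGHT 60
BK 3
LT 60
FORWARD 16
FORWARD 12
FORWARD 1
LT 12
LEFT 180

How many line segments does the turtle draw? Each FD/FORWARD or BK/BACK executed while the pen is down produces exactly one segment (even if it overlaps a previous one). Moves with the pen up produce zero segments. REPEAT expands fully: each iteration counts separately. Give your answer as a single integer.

Executing turtle program step by step:
Start: pos=(-5,7), heading=0, pen down
RT 150: heading 0 -> 210
LT 30: heading 210 -> 240
FD 8: (-5,7) -> (-9,0.072) [heading=240, draw]
RT 60: heading 240 -> 180
BK 3: (-9,0.072) -> (-6,0.072) [heading=180, draw]
LT 60: heading 180 -> 240
FD 16: (-6,0.072) -> (-14,-13.785) [heading=240, draw]
FD 12: (-14,-13.785) -> (-20,-24.177) [heading=240, draw]
FD 1: (-20,-24.177) -> (-20.5,-25.043) [heading=240, draw]
LT 12: heading 240 -> 252
LT 180: heading 252 -> 72
Final: pos=(-20.5,-25.043), heading=72, 5 segment(s) drawn
Segments drawn: 5

Answer: 5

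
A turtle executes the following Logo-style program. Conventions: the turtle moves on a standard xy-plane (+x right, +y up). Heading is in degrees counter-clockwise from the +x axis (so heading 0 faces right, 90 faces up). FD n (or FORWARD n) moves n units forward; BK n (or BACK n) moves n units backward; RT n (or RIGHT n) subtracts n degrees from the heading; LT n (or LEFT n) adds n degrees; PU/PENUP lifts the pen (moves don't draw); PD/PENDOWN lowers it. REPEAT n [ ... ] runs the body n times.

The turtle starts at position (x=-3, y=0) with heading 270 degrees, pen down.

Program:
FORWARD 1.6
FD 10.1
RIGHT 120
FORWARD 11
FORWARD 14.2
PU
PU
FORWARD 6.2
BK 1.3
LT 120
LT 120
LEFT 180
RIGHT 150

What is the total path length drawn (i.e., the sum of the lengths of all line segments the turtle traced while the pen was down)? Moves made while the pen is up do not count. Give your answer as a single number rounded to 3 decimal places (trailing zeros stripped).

Executing turtle program step by step:
Start: pos=(-3,0), heading=270, pen down
FD 1.6: (-3,0) -> (-3,-1.6) [heading=270, draw]
FD 10.1: (-3,-1.6) -> (-3,-11.7) [heading=270, draw]
RT 120: heading 270 -> 150
FD 11: (-3,-11.7) -> (-12.526,-6.2) [heading=150, draw]
FD 14.2: (-12.526,-6.2) -> (-24.824,0.9) [heading=150, draw]
PU: pen up
PU: pen up
FD 6.2: (-24.824,0.9) -> (-30.193,4) [heading=150, move]
BK 1.3: (-30.193,4) -> (-29.067,3.35) [heading=150, move]
LT 120: heading 150 -> 270
LT 120: heading 270 -> 30
LT 180: heading 30 -> 210
RT 150: heading 210 -> 60
Final: pos=(-29.067,3.35), heading=60, 4 segment(s) drawn

Segment lengths:
  seg 1: (-3,0) -> (-3,-1.6), length = 1.6
  seg 2: (-3,-1.6) -> (-3,-11.7), length = 10.1
  seg 3: (-3,-11.7) -> (-12.526,-6.2), length = 11
  seg 4: (-12.526,-6.2) -> (-24.824,0.9), length = 14.2
Total = 36.9

Answer: 36.9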